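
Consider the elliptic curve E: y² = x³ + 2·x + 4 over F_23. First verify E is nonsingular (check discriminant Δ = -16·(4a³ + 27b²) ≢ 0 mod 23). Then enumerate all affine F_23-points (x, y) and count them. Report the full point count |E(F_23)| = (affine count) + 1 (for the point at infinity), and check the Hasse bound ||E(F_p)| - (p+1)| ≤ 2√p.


Affine points = {(0, 2), (0, 21), (2, 4), (2, 19), (5, 1), (5, 22), (6, 5), (6, 18), (7, 4), (7, 19), (8, 7), (8, 16), (10, 9), (10, 14), (11, 0), (12, 10), (12, 13), (14, 4), (14, 19), (17, 11), (17, 12), (19, 1), (19, 22), (22, 1), (22, 22)}; affine count = 25; |E(F_23)| = 26.

Discriminant check: Δ ∝ 4a³ + 27b² = 4·2³ + 27·4² = 4·8 + 27·16 ≡ 4 (mod 23). Nonzero ⇒ E is nonsingular.
For each x ∈ F_23, compute rhs = x³ + 2·x + 4 mod 23, then count y ∈ F_23 with y² ≡ rhs.
  x = 0: rhs = 4, matching y values: 2, 21 (2 points).
  x = 1: rhs = 7, matching y values: none (0 points).
  x = 2: rhs = 16, matching y values: 4, 19 (2 points).
  x = 3: rhs = 14, matching y values: none (0 points).
  x = 4: rhs = 7, matching y values: none (0 points).
  x = 5: rhs = 1, matching y values: 1, 22 (2 points).
  x = 6: rhs = 2, matching y values: 5, 18 (2 points).
  x = 7: rhs = 16, matching y values: 4, 19 (2 points).
  x = 8: rhs = 3, matching y values: 7, 16 (2 points).
  x = 9: rhs = 15, matching y values: none (0 points).
  x = 10: rhs = 12, matching y values: 9, 14 (2 points).
  x = 11: rhs = 0, matching y values: 0 (1 points).
  x = 12: rhs = 8, matching y values: 10, 13 (2 points).
  x = 13: rhs = 19, matching y values: none (0 points).
  x = 14: rhs = 16, matching y values: 4, 19 (2 points).
  x = 15: rhs = 5, matching y values: none (0 points).
  x = 16: rhs = 15, matching y values: none (0 points).
  x = 17: rhs = 6, matching y values: 11, 12 (2 points).
  x = 18: rhs = 7, matching y values: none (0 points).
  x = 19: rhs = 1, matching y values: 1, 22 (2 points).
  x = 20: rhs = 17, matching y values: none (0 points).
  x = 21: rhs = 15, matching y values: none (0 points).
  x = 22: rhs = 1, matching y values: 1, 22 (2 points).
Total affine count: 25.
Full point count |E(F_23)| = 25 + 1 = 26.
Hasse bound: |26 − (23+1)| = |2| = 2 ≤ 2√23 ≈ 9.5917 ✓.


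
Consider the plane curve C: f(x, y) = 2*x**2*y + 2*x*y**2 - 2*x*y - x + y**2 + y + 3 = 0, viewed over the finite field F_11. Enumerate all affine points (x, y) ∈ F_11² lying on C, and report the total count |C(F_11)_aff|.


Affine F_11-points: {(0, 5), (2, 1), (2, 9), (3, 0), (3, 6), (4, 1), (4, 6), (5, 3), (6, 3), (6, 5), (9, 9), (9, 10)}; count = 12.

For each of the 121 pairs (x, y) ∈ F_11², evaluate f(x, y) mod 11. Record the zeros.
  x = 0: [0↦3, 1↦5, 2↦9, 3↦4, 4↦1, 5↦0, 6↦1, 7↦4, 8↦9, 9↦5, 10↦3]  zeros at y ∈ {5}
  x = 1: [0↦2, 1↦6, 2↦5, 3↦10, 4↦10, 5↦5, 6↦6, 7↦2, 8↦4, 9↦1, 10↦4]  zeros at y ∈ ∅
  x = 2: [0↦1, 1↦0, 2↦9, 3↦6, 4↦2, 5↦8, 6↦2, 7↦6, 8↦9, 9↦0, 10↦1]  zeros at y ∈ {1, 9}
  x = 3: [0↦0, 1↦9, 2↦10, 3↦3, 4↦10, 5↦9, 6↦0, 7↦5, 8↦2, 9↦2, 10↦5]  zeros at y ∈ {0, 6}
  x = 4: [0↦10, 1↦0, 2↦8, 3↦1, 4↦1, 5↦8, 6↦0, 7↦10, 8↦5, 9↦7, 10↦5]  zeros at y ∈ {1, 6}
  x = 5: [0↦9, 1↦6, 2↦3, 3↦0, 4↦8, 5↦5, 6↦2, 7↦10, 8↦7, 9↦4, 10↦1]  zeros at y ∈ {3}
  x = 6: [0↦8, 1↦5, 2↦6, 3↦0, 4↦9, 5↦0, 6↦6, 7↦5, 8↦8, 9↦4, 10↦4]  zeros at y ∈ {3, 5}
  x = 7: [0↦7, 1↦8, 2↦6, 3↦1, 4↦4, 5↦4, 6↦1, 7↦6, 8↦8, 9↦7, 10↦3]  zeros at y ∈ ∅
  x = 8: [0↦6, 1↦4, 2↦3, 3↦3, 4↦4, 5↦6, 6↦9, 7↦2, 8↦7, 9↦2, 10↦9]  zeros at y ∈ ∅
  x = 9: [0↦5, 1↦4, 2↦8, 3↦6, 4↦9, 5↦6, 6↦8, 7↦4, 8↦5, 9↦0, 10↦0]  zeros at y ∈ {9, 10}
  x = 10: [0↦4, 1↦8, 2↦10, 3↦10, 4↦8, 5↦4, 6↦9, 7↦1, 8↦2, 9↦1, 10↦9]  zeros at y ∈ ∅
Collecting zeros: affine points = {(0, 5), (2, 1), (2, 9), (3, 0), (3, 6), (4, 1), (4, 6), (5, 3), (6, 3), (6, 5), (9, 9), (9, 10)}.
Total count |C(F_11)_aff| = 12.


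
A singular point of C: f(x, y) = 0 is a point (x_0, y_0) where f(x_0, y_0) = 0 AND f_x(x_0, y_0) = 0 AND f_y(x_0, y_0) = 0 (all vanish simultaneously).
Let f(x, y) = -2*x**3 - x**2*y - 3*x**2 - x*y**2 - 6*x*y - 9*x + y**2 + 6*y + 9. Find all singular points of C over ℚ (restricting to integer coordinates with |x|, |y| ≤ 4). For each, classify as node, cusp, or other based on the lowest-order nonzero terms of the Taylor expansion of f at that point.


Singular points: {(0, -3)}; classification: cusp.

Compute partial derivatives:
  f_x = -6*x**2 - 2*x*y - 6*x - y**2 - 6*y - 9.
  f_y = -x**2 - 2*x*y - 6*x + 2*y + 6.
Scan x_0 ∈ {−4, ..., 4}. For each x_0, f_y(x_0, y) is a polynomial in y; find its integer roots y ∈ {−4, ..., 4}, then test f_x and f at those candidates.
  x = -4: f_y(-4, y) = 10*y + 14; no integer root y with |y| ≤ 4.
  x = -3: f_y(-3, y) = 8*y + 15; no integer root y with |y| ≤ 4.
  x = -2: f_y(-2, y) = 6*y + 14; no integer root y with |y| ≤ 4.
  x = -1: f_y(-1, y) = 4*y + 11; no integer root y with |y| ≤ 4.
  x = 0: f_y(0, y) = 2*y + 6; vanishes at y ∈ {-3}. (0, -3): f_x = 0, f = 0 — SINGULAR.
  x = 1: f_y(1, y) = -1; no integer root y with |y| ≤ 4.
  x = 2: f_y(2, y) = -2*y - 10; no integer root y with |y| ≤ 4.
  x = 3: f_y(3, y) = -4*y - 21; no integer root y with |y| ≤ 4.
  x = 4: f_y(4, y) = -6*y - 34; no integer root y with |y| ≤ 4.
Only singular point on the grid: (0, -3).
Classify: substitute x = 0 + u, y = -3 + v and expand: f = -2*u**3 - u**2*v - u*v**2 + v**2.
No constant or linear terms (consistent with a singular point). Quadratic part: v**2. Cubic part: -2*u**3 - u**2*v - u*v**2.
The quadratic part v**2 is a perfect square, so there is a single (double) tangent line v = 0, i.e. y = -3. Restricting the cubic part to that line (v = 0) leaves -2*u**3 ≠ 0, so f is not divisible by v and the branch is v² ≈ 2*u**3 to lowest order — this is a cusp.
Classification: cusp.


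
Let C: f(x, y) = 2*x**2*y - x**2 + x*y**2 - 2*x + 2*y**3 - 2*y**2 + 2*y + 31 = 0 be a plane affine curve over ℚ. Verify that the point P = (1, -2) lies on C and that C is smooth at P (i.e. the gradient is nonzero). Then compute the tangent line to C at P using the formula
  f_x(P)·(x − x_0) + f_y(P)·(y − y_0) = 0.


Tangent line at P: -8*x + 32*y + 72 = 0.

Step 1: f(1, -2) = 0, so P lies on C.
Step 2: partial derivatives
  f_x(x, y) = 4*x*y - 2*x + y**2 - 2, f_y(x, y) = 2*x**2 + 2*x*y + 6*y**2 - 4*y + 2.
  f_x(P) = -8, f_y(P) = 32 (gradient nonzero, so P is smooth).
Step 3: tangent line at P: -8·(x − 1) + 32·(y − -2) = 0.
Expanding: -8*x + 32*y + 72 = 0.


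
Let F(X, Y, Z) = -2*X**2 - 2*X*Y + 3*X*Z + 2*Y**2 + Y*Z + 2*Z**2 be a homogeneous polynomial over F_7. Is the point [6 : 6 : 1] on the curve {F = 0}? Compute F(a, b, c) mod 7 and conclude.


F(6,6,1) ≡ 3 (mod 7); P is NOT on the curve.

Evaluate F(6, 6, 1) term-by-term (mod 7).
  -2*X**2 ↦ -2·36·1·1 = -72
  -2*X*Y ↦ -2·6·6·1 = -72
  3*X*Z ↦ 3·6·1·1 = 18
  2*Y**2 ↦ 2·1·36·1 = 72
  Y*Z ↦ 1·1·6·1 = 6
  2*Z**2 ↦ 2·1·1·1 = 2
Sum: F(6, 6, 1) = (-72) + (-72) + (18) + (72) + (6) + (2) = -46.
Reducing mod 7: -46 ≡ 3 (mod 7).
Since F(a, b, c) ≡ 3 ≠ 0 (mod 7), P does NOT lie on the curve.


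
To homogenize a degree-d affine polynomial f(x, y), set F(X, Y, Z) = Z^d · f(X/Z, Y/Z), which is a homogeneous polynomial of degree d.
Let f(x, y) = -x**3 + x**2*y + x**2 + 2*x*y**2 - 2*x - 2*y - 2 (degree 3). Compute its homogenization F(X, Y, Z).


F(X, Y, Z) = -X**3 + X**2*Y + X**2*Z + 2*X*Y**2 - 2*X*Z**2 - 2*Y*Z**2 - 2*Z**3

deg(f) = 3.
Substitute x = X/Z, y = Y/Z into f, then multiply by Z^3.
  monomial -1·x^3·y^0 ↦ -1·X^3·Y^0·Z^0.
  monomial 1·x^2·y^1 ↦ 1·X^2·Y^1·Z^0.
  monomial 1·x^2·y^0 ↦ 1·X^2·Y^0·Z^1.
  monomial 2·x^1·y^2 ↦ 2·X^1·Y^2·Z^0.
  monomial -2·x^1·y^0 ↦ -2·X^1·Y^0·Z^2.
  monomial -2·x^0·y^1 ↦ -2·X^0·Y^1·Z^2.
  monomial -2·x^0·y^0 ↦ -2·X^0·Y^0·Z^3.
Collecting: F(X, Y, Z) = -X**3 + X**2*Y + X**2*Z + 2*X*Y**2 - 2*X*Z**2 - 2*Y*Z**2 - 2*Z**3.


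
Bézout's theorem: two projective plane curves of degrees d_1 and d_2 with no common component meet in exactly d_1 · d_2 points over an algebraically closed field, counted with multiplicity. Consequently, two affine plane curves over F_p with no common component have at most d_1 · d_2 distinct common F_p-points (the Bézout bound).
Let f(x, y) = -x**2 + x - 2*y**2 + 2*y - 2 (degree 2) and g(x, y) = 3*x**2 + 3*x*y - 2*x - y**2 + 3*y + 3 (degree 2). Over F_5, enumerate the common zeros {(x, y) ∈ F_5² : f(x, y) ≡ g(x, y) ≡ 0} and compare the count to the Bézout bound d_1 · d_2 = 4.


Common zeros: ∅; count = 0; Bézout bound = 4.

deg(f) = 2, deg(g) = 2, so Bézout bound = 4.
Scan x ∈ F_5. For each x, list the y ∈ F_5 with f(x, y) ≡ 0 and those with g(x, y) ≡ 0 (mod 5); the common zeros in that column are the intersection.
  x = 0: f ≡ 0 at y ∈ ∅; g ≡ 0 at y ∈ {1, 2}; common: ∅.
  x = 1: f ≡ 0 at y ∈ ∅; g ≡ 0 at y ∈ ∅; common: ∅.
  x = 2: f ≡ 0 at y ∈ ∅; g ≡ 0 at y ∈ {2}; common: ∅.
  x = 3: f ≡ 0 at y ∈ {3}; g ≡ 0 at y ∈ {1}; common: ∅.
  x = 4: f ≡ 0 at y ∈ ∅; g ≡ 0 at y ∈ ∅; common: ∅.
Collecting: common zeros = ∅, so the count is 0.
Comparison with the Bézout bound: 0 ≤ 4 = deg(f)·deg(g), as expected for curves with no common component (the affine F_5-count falls short of the bound because intersections may lie at infinity, over extension fields, or carry multiplicity).


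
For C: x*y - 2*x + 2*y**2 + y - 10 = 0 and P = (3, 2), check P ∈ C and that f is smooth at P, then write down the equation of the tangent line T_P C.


Tangent line at P: 12*y - 24 = 0.

Step 1: f(3, 2) = 0, so P lies on C.
Step 2: partial derivatives
  f_x(x, y) = y - 2, f_y(x, y) = x + 4*y + 1.
  f_x(P) = 0, f_y(P) = 12 (gradient nonzero, so P is smooth).
Step 3: tangent line at P: 0·(x − 3) + 12·(y − 2) = 0.
Expanding: 12*y - 24 = 0.


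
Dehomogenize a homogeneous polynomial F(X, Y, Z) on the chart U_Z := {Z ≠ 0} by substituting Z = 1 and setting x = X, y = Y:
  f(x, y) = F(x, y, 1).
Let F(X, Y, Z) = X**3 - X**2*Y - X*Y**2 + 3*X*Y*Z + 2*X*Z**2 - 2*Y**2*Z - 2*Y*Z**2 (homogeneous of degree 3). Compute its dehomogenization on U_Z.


f(x, y) = x**3 - x**2*y - x*y**2 + 3*x*y + 2*x - 2*y**2 - 2*y

On U_Z we set Z = 1. Each monomial c·X^i·Y^j·Z^k in F becomes c·x^i·y^j·1^k = c·x^i·y^j.
Substituting Z = 1: F(X, Y, 1) = x**3 - x**2*y - x*y**2 + 3*x*y + 2*x - 2*y**2 - 2*y.
Note: deg(f) ≤ deg(F) = 3; strict inequality happens when F is divisible by Z (lost terms).


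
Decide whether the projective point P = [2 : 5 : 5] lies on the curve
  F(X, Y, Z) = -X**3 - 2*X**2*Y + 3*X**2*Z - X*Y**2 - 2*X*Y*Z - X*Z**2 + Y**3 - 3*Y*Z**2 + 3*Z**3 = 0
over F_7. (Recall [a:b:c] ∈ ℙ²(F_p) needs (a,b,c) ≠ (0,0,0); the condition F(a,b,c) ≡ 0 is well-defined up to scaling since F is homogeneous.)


F(2,5,5) ≡ 0 (mod 7); P is on the curve.

Evaluate F(2, 5, 5) term-by-term (mod 7).
  -X**3 ↦ -1·8·1·1 = -8
  -2*X**2*Y ↦ -2·4·5·1 = -40
  3*X**2*Z ↦ 3·4·1·5 = 60
  -X*Y**2 ↦ -1·2·25·1 = -50
  -2*X*Y*Z ↦ -2·2·5·5 = -100
  -X*Z**2 ↦ -1·2·1·25 = -50
  Y**3 ↦ 1·1·125·1 = 125
  -3*Y*Z**2 ↦ -3·1·5·25 = -375
  3*Z**3 ↦ 3·1·1·125 = 375
Sum: F(2, 5, 5) = (-8) + (-40) + (60) + (-50) + (-100) + (-50) + (125) + (-375) + (375) = -63.
Reducing mod 7: -63 ≡ 0 (mod 7).
Since F(a, b, c) ≡ 0 (mod 7), P lies on the curve.


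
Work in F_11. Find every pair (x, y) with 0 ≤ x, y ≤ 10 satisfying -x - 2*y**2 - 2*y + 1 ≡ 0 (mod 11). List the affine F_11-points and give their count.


Affine F_11-points: {(0, 2), (0, 8), (1, 0), (1, 10), (5, 4), (5, 6), (7, 5), (8, 1), (8, 9), (10, 3), (10, 7)}; count = 11.

For each of the 121 pairs (x, y) ∈ F_11², evaluate f(x, y) mod 11. Record the zeros.
  x = 0: [0↦1, 1↦8, 2↦0, 3↦10, 4↦5, 5↦7, 6↦5, 7↦10, 8↦0, 9↦8, 10↦1]  zeros at y ∈ {2, 8}
  x = 1: [0↦0, 1↦7, 2↦10, 3↦9, 4↦4, 5↦6, 6↦4, 7↦9, 8↦10, 9↦7, 10↦0]  zeros at y ∈ {0, 10}
  x = 2: [0↦10, 1↦6, 2↦9, 3↦8, 4↦3, 5↦5, 6↦3, 7↦8, 8↦9, 9↦6, 10↦10]  zeros at y ∈ ∅
  x = 3: [0↦9, 1↦5, 2↦8, 3↦7, 4↦2, 5↦4, 6↦2, 7↦7, 8↦8, 9↦5, 10↦9]  zeros at y ∈ ∅
  x = 4: [0↦8, 1↦4, 2↦7, 3↦6, 4↦1, 5↦3, 6↦1, 7↦6, 8↦7, 9↦4, 10↦8]  zeros at y ∈ ∅
  x = 5: [0↦7, 1↦3, 2↦6, 3↦5, 4↦0, 5↦2, 6↦0, 7↦5, 8↦6, 9↦3, 10↦7]  zeros at y ∈ {4, 6}
  x = 6: [0↦6, 1↦2, 2↦5, 3↦4, 4↦10, 5↦1, 6↦10, 7↦4, 8↦5, 9↦2, 10↦6]  zeros at y ∈ ∅
  x = 7: [0↦5, 1↦1, 2↦4, 3↦3, 4↦9, 5↦0, 6↦9, 7↦3, 8↦4, 9↦1, 10↦5]  zeros at y ∈ {5}
  x = 8: [0↦4, 1↦0, 2↦3, 3↦2, 4↦8, 5↦10, 6↦8, 7↦2, 8↦3, 9↦0, 10↦4]  zeros at y ∈ {1, 9}
  x = 9: [0↦3, 1↦10, 2↦2, 3↦1, 4↦7, 5↦9, 6↦7, 7↦1, 8↦2, 9↦10, 10↦3]  zeros at y ∈ ∅
  x = 10: [0↦2, 1↦9, 2↦1, 3↦0, 4↦6, 5↦8, 6↦6, 7↦0, 8↦1, 9↦9, 10↦2]  zeros at y ∈ {3, 7}
Collecting zeros: affine points = {(0, 2), (0, 8), (1, 0), (1, 10), (5, 4), (5, 6), (7, 5), (8, 1), (8, 9), (10, 3), (10, 7)}.
Total count |C(F_11)_aff| = 11.


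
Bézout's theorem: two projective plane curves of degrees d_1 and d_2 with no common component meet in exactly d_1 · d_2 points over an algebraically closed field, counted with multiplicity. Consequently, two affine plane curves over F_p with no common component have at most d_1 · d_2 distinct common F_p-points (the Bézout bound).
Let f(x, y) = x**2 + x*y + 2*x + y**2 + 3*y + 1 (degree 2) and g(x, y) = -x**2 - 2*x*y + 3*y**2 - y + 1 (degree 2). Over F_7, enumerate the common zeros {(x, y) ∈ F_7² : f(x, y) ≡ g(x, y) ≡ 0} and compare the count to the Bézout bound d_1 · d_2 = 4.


Common zeros: {(6, 0)}; count = 1; Bézout bound = 4.

deg(f) = 2, deg(g) = 2, so Bézout bound = 4.
Scan x ∈ F_7. For each x, list the y ∈ F_7 with f(x, y) ≡ 0 and those with g(x, y) ≡ 0 (mod 7); the common zeros in that column are the intersection.
  x = 0: f ≡ 0 at y ∈ ∅; g ≡ 0 at y ∈ ∅; common: ∅.
  x = 1: f ≡ 0 at y ∈ {5}; g ≡ 0 at y ∈ {0, 1}; common: ∅.
  x = 2: f ≡ 0 at y ∈ ∅; g ≡ 0 at y ∈ ∅; common: ∅.
  x = 3: f ≡ 0 at y ∈ {4}; g ≡ 0 at y ∈ ∅; common: ∅.
  x = 4: f ≡ 0 at y ∈ ∅; g ≡ 0 at y ∈ {1, 2}; common: ∅.
  x = 5: f ≡ 0 at y ∈ {2, 4}; g ≡ 0 at y ∈ ∅; common: ∅.
  x = 6: f ≡ 0 at y ∈ {0, 5}; g ≡ 0 at y ∈ {0, 2}; common: {0}.
Collecting: common zeros = {(6, 0)}, so the count is 1.
Comparison with the Bézout bound: 1 ≤ 4 = deg(f)·deg(g), as expected for curves with no common component (the affine F_7-count falls short of the bound because intersections may lie at infinity, over extension fields, or carry multiplicity).


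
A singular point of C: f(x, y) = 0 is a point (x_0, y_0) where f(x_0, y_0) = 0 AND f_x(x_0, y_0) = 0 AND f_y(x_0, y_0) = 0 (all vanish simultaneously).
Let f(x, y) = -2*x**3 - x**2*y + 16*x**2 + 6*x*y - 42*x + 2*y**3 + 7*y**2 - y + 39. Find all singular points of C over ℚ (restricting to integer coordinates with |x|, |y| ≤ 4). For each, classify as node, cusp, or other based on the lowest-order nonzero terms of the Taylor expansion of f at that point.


Singular points: {(3, -1)}; classification: node.

Compute partial derivatives:
  f_x = -6*x**2 - 2*x*y + 32*x + 6*y - 42.
  f_y = -x**2 + 6*x + 6*y**2 + 14*y - 1.
Scan x_0 ∈ {−4, ..., 4}. For each x_0, f_y(x_0, y) is a polynomial in y; find its integer roots y ∈ {−4, ..., 4}, then test f_x and f at those candidates.
  x = -4: f_y(-4, y) = 6*y**2 + 14*y - 41; no integer root y with |y| ≤ 4.
  x = -3: f_y(-3, y) = 6*y**2 + 14*y - 28; no integer root y with |y| ≤ 4.
  x = -2: f_y(-2, y) = 6*y**2 + 14*y - 17; no integer root y with |y| ≤ 4.
  x = -1: f_y(-1, y) = 6*y**2 + 14*y - 8; no integer root y with |y| ≤ 4.
  x = 0: f_y(0, y) = 6*y**2 + 14*y - 1; no integer root y with |y| ≤ 4.
  x = 1: f_y(1, y) = 6*y**2 + 14*y + 4; vanishes at y ∈ {-2}. (1, -2): f_x = -24 ≠ 0.
  x = 2: f_y(2, y) = 6*y**2 + 14*y + 7; no integer root y with |y| ≤ 4.
  x = 3: f_y(3, y) = 6*y**2 + 14*y + 8; vanishes at y ∈ {-1}. (3, -1): f_x = 0, f = 0 — SINGULAR.
  x = 4: f_y(4, y) = 6*y**2 + 14*y + 7; no integer root y with |y| ≤ 4.
Only singular point on the grid: (3, -1).
Classify: substitute x = 3 + u, y = -1 + v and expand: f = -2*u**3 - u**2*v - u**2 + 2*v**3 + v**2.
No constant or linear terms (consistent with a singular point). Quadratic part: -u**2 + v**2. Cubic part: -2*u**3 - u**2*v + 2*v**3.
The quadratic part v**2 - u**2 = (v − u)(v + u) splits into two distinct linear factors, so there are two distinct tangent lines y − -1 = ±(x − 3) — this is a node (ordinary double point).
Classification: node.


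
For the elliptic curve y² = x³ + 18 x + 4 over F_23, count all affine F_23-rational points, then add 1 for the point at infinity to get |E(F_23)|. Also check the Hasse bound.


Affine points = {(0, 2), (0, 21), (1, 0), (2, 5), (2, 18), (3, 4), (3, 19), (4, 5), (4, 18), (5, 9), (5, 14), (6, 11), (6, 12), (7, 6), (7, 17), (8, 4), (8, 19), (12, 4), (12, 19), (16, 8), (16, 15), (17, 5), (17, 18), (19, 11), (19, 12), (21, 11), (21, 12), (22, 10), (22, 13)}; affine count = 29; |E(F_23)| = 30.

Discriminant check: Δ ∝ 4a³ + 27b² = 4·18³ + 27·4² = 4·5832 + 27·16 ≡ 1 (mod 23). Nonzero ⇒ E is nonsingular.
For each x ∈ F_23, compute rhs = x³ + 18·x + 4 mod 23, then count y ∈ F_23 with y² ≡ rhs.
  x = 0: rhs = 4, matching y values: 2, 21 (2 points).
  x = 1: rhs = 0, matching y values: 0 (1 points).
  x = 2: rhs = 2, matching y values: 5, 18 (2 points).
  x = 3: rhs = 16, matching y values: 4, 19 (2 points).
  x = 4: rhs = 2, matching y values: 5, 18 (2 points).
  x = 5: rhs = 12, matching y values: 9, 14 (2 points).
  x = 6: rhs = 6, matching y values: 11, 12 (2 points).
  x = 7: rhs = 13, matching y values: 6, 17 (2 points).
  x = 8: rhs = 16, matching y values: 4, 19 (2 points).
  x = 9: rhs = 21, matching y values: none (0 points).
  x = 10: rhs = 11, matching y values: none (0 points).
  x = 11: rhs = 15, matching y values: none (0 points).
  x = 12: rhs = 16, matching y values: 4, 19 (2 points).
  x = 13: rhs = 20, matching y values: none (0 points).
  x = 14: rhs = 10, matching y values: none (0 points).
  x = 15: rhs = 15, matching y values: none (0 points).
  x = 16: rhs = 18, matching y values: 8, 15 (2 points).
  x = 17: rhs = 2, matching y values: 5, 18 (2 points).
  x = 18: rhs = 19, matching y values: none (0 points).
  x = 19: rhs = 6, matching y values: 11, 12 (2 points).
  x = 20: rhs = 15, matching y values: none (0 points).
  x = 21: rhs = 6, matching y values: 11, 12 (2 points).
  x = 22: rhs = 8, matching y values: 10, 13 (2 points).
Total affine count: 29.
Full point count |E(F_23)| = 29 + 1 = 30.
Hasse bound: |30 − (23+1)| = |6| = 6 ≤ 2√23 ≈ 9.5917 ✓.


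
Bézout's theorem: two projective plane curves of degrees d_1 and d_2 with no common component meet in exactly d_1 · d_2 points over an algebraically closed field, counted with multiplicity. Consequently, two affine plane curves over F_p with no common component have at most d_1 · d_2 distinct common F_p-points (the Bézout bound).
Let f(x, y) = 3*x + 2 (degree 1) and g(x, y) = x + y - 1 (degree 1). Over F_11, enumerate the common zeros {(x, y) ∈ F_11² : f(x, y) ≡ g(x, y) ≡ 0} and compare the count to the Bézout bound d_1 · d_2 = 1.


Common zeros: {(3, 9)}; count = 1; Bézout bound = 1.

deg(f) = 1, deg(g) = 1, so Bézout bound = 1.
Scan x ∈ F_11. For each x, list the y ∈ F_11 with f(x, y) ≡ 0 and those with g(x, y) ≡ 0 (mod 11); the common zeros in that column are the intersection.
  x = 0: f ≡ 0 at y ∈ ∅; g ≡ 0 at y ∈ {1}; common: ∅.
  x = 1: f ≡ 0 at y ∈ ∅; g ≡ 0 at y ∈ {0}; common: ∅.
  x = 2: f ≡ 0 at y ∈ ∅; g ≡ 0 at y ∈ {10}; common: ∅.
  x = 3: f ≡ 0 at y ∈ {0, 1, 2, 3, 4, 5, 6, 7, 8, 9, 10}; g ≡ 0 at y ∈ {9}; common: {9}.
  x = 4: f ≡ 0 at y ∈ ∅; g ≡ 0 at y ∈ {8}; common: ∅.
  x = 5: f ≡ 0 at y ∈ ∅; g ≡ 0 at y ∈ {7}; common: ∅.
  x = 6: f ≡ 0 at y ∈ ∅; g ≡ 0 at y ∈ {6}; common: ∅.
  x = 7: f ≡ 0 at y ∈ ∅; g ≡ 0 at y ∈ {5}; common: ∅.
  x = 8: f ≡ 0 at y ∈ ∅; g ≡ 0 at y ∈ {4}; common: ∅.
  x = 9: f ≡ 0 at y ∈ ∅; g ≡ 0 at y ∈ {3}; common: ∅.
  x = 10: f ≡ 0 at y ∈ ∅; g ≡ 0 at y ∈ {2}; common: ∅.
Collecting: common zeros = {(3, 9)}, so the count is 1.
Comparison with the Bézout bound: 1 ≤ 1 = deg(f)·deg(g), as expected for curves with no common component (the bound is attained).


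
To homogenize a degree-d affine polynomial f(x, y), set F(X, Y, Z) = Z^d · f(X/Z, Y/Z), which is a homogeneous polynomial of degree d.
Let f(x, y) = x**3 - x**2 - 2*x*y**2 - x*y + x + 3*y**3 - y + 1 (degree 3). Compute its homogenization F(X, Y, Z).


F(X, Y, Z) = X**3 - X**2*Z - 2*X*Y**2 - X*Y*Z + X*Z**2 + 3*Y**3 - Y*Z**2 + Z**3

deg(f) = 3.
Substitute x = X/Z, y = Y/Z into f, then multiply by Z^3.
  monomial 1·x^3·y^0 ↦ 1·X^3·Y^0·Z^0.
  monomial -1·x^2·y^0 ↦ -1·X^2·Y^0·Z^1.
  monomial -2·x^1·y^2 ↦ -2·X^1·Y^2·Z^0.
  monomial -1·x^1·y^1 ↦ -1·X^1·Y^1·Z^1.
  monomial 1·x^1·y^0 ↦ 1·X^1·Y^0·Z^2.
  monomial 3·x^0·y^3 ↦ 3·X^0·Y^3·Z^0.
  monomial -1·x^0·y^1 ↦ -1·X^0·Y^1·Z^2.
  monomial 1·x^0·y^0 ↦ 1·X^0·Y^0·Z^3.
Collecting: F(X, Y, Z) = X**3 - X**2*Z - 2*X*Y**2 - X*Y*Z + X*Z**2 + 3*Y**3 - Y*Z**2 + Z**3.


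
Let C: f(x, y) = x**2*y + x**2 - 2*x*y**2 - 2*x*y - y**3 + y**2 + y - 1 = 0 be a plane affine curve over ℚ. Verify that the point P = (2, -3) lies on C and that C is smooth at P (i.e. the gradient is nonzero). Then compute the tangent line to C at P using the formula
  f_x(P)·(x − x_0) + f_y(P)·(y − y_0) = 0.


Tangent line at P: -20*x - 8*y + 16 = 0.

Step 1: f(2, -3) = 0, so P lies on C.
Step 2: partial derivatives
  f_x(x, y) = 2*x*y + 2*x - 2*y**2 - 2*y, f_y(x, y) = x**2 - 4*x*y - 2*x - 3*y**2 + 2*y + 1.
  f_x(P) = -20, f_y(P) = -8 (gradient nonzero, so P is smooth).
Step 3: tangent line at P: -20·(x − 2) + -8·(y − -3) = 0.
Expanding: -20*x - 8*y + 16 = 0.


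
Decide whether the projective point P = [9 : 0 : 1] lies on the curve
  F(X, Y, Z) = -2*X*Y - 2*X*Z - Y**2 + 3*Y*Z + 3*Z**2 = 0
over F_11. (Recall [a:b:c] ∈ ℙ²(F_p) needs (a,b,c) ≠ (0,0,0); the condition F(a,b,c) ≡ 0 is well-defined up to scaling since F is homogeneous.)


F(9,0,1) ≡ 7 (mod 11); P is NOT on the curve.

Evaluate F(9, 0, 1) term-by-term (mod 11).
  -2*X*Y ↦ -2·9·0·1 = 0
  -2*X*Z ↦ -2·9·1·1 = -18
  -Y**2 ↦ -1·1·0·1 = 0
  3*Y*Z ↦ 3·1·0·1 = 0
  3*Z**2 ↦ 3·1·1·1 = 3
Sum: F(9, 0, 1) = (0) + (-18) + (0) + (0) + (3) = -15.
Reducing mod 11: -15 ≡ 7 (mod 11).
Since F(a, b, c) ≡ 7 ≠ 0 (mod 11), P does NOT lie on the curve.


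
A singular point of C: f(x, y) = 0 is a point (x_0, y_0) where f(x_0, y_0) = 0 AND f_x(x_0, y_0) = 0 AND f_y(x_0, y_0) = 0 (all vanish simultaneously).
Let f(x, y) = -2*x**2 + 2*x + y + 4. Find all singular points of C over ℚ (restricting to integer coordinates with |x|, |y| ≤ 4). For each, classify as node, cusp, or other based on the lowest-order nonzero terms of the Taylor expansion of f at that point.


No singular points in the scanned grid; C is smooth there.

Compute partial derivatives:
  f_x = 2 - 4*x.
  f_y = 1.
f_y = 1 is a nonzero constant, so f_y never vanishes: no point (x, y) can satisfy f = f_x = f_y = 0. In particular no (x, y) ∈ {−4, ..., 4}² is singular; the curve is smooth.


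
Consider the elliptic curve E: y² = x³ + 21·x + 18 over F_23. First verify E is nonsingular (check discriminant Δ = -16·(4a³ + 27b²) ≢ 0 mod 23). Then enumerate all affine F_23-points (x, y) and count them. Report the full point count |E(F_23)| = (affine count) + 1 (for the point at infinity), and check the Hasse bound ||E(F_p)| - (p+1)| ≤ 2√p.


Affine points = {(0, 8), (0, 15), (3, 4), (3, 19), (5, 8), (5, 15), (7, 5), (7, 18), (8, 10), (8, 13), (9, 4), (9, 19), (10, 3), (10, 20), (11, 4), (11, 19), (13, 2), (13, 21), (18, 8), (18, 15), (19, 10), (19, 13)}; affine count = 22; |E(F_23)| = 23.

Discriminant check: Δ ∝ 4a³ + 27b² = 4·21³ + 27·18² = 4·9261 + 27·324 ≡ 22 (mod 23). Nonzero ⇒ E is nonsingular.
For each x ∈ F_23, compute rhs = x³ + 21·x + 18 mod 23, then count y ∈ F_23 with y² ≡ rhs.
  x = 0: rhs = 18, matching y values: 8, 15 (2 points).
  x = 1: rhs = 17, matching y values: none (0 points).
  x = 2: rhs = 22, matching y values: none (0 points).
  x = 3: rhs = 16, matching y values: 4, 19 (2 points).
  x = 4: rhs = 5, matching y values: none (0 points).
  x = 5: rhs = 18, matching y values: 8, 15 (2 points).
  x = 6: rhs = 15, matching y values: none (0 points).
  x = 7: rhs = 2, matching y values: 5, 18 (2 points).
  x = 8: rhs = 8, matching y values: 10, 13 (2 points).
  x = 9: rhs = 16, matching y values: 4, 19 (2 points).
  x = 10: rhs = 9, matching y values: 3, 20 (2 points).
  x = 11: rhs = 16, matching y values: 4, 19 (2 points).
  x = 12: rhs = 20, matching y values: none (0 points).
  x = 13: rhs = 4, matching y values: 2, 21 (2 points).
  x = 14: rhs = 20, matching y values: none (0 points).
  x = 15: rhs = 5, matching y values: none (0 points).
  x = 16: rhs = 11, matching y values: none (0 points).
  x = 17: rhs = 21, matching y values: none (0 points).
  x = 18: rhs = 18, matching y values: 8, 15 (2 points).
  x = 19: rhs = 8, matching y values: 10, 13 (2 points).
  x = 20: rhs = 20, matching y values: none (0 points).
  x = 21: rhs = 14, matching y values: none (0 points).
  x = 22: rhs = 19, matching y values: none (0 points).
Total affine count: 22.
Full point count |E(F_23)| = 22 + 1 = 23.
Hasse bound: |23 − (23+1)| = |-1| = 1 ≤ 2√23 ≈ 9.5917 ✓.


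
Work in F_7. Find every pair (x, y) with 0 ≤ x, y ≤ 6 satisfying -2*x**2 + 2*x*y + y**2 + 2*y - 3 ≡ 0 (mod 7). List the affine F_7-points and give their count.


Affine F_7-points: {(0, 1), (0, 4), (1, 1), (1, 2), (3, 0), (3, 6), (4, 0), (4, 4)}; count = 8.

For each of the 49 pairs (x, y) ∈ F_7², evaluate f(x, y) mod 7. Record the zeros.
  x = 0: [0↦4, 1↦0, 2↦5, 3↦5, 4↦0, 5↦4, 6↦3]  zeros at y ∈ {1, 4}
  x = 1: [0↦2, 1↦0, 2↦0, 3↦2, 4↦6, 5↦5, 6↦6]  zeros at y ∈ {1, 2}
  x = 2: [0↦3, 1↦3, 2↦5, 3↦2, 4↦1, 5↦2, 6↦5]  zeros at y ∈ ∅
  x = 3: [0↦0, 1↦2, 2↦6, 3↦5, 4↦6, 5↦2, 6↦0]  zeros at y ∈ {0, 6}
  x = 4: [0↦0, 1↦4, 2↦3, 3↦4, 4↦0, 5↦5, 6↦5]  zeros at y ∈ {0, 4}
  x = 5: [0↦3, 1↦2, 2↦3, 3↦6, 4↦4, 5↦4, 6↦6]  zeros at y ∈ ∅
  x = 6: [0↦2, 1↦3, 2↦6, 3↦4, 4↦4, 5↦6, 6↦3]  zeros at y ∈ ∅
Collecting zeros: affine points = {(0, 1), (0, 4), (1, 1), (1, 2), (3, 0), (3, 6), (4, 0), (4, 4)}.
Total count |C(F_7)_aff| = 8.


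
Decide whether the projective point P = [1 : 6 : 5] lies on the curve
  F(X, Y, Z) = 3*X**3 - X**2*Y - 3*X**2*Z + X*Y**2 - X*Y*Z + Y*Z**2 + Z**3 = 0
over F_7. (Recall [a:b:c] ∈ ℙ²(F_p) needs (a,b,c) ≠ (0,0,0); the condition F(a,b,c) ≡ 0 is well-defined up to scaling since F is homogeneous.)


F(1,6,5) ≡ 4 (mod 7); P is NOT on the curve.

Evaluate F(1, 6, 5) term-by-term (mod 7).
  3*X**3 ↦ 3·1·1·1 = 3
  -X**2*Y ↦ -1·1·6·1 = -6
  -3*X**2*Z ↦ -3·1·1·5 = -15
  X*Y**2 ↦ 1·1·36·1 = 36
  -X*Y*Z ↦ -1·1·6·5 = -30
  Y*Z**2 ↦ 1·1·6·25 = 150
  Z**3 ↦ 1·1·1·125 = 125
Sum: F(1, 6, 5) = (3) + (-6) + (-15) + (36) + (-30) + (150) + (125) = 263.
Reducing mod 7: 263 ≡ 4 (mod 7).
Since F(a, b, c) ≡ 4 ≠ 0 (mod 7), P does NOT lie on the curve.


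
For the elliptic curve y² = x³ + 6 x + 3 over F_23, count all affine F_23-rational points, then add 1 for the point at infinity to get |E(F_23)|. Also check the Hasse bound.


Affine points = {(0, 7), (0, 16), (2, 0), (3, 5), (3, 18), (6, 5), (6, 18), (9, 2), (9, 21), (12, 3), (12, 20), (13, 1), (13, 22), (14, 5), (14, 18), (15, 8), (15, 15), (16, 3), (16, 20), (17, 2), (17, 21), (18, 3), (18, 20), (20, 2), (20, 21), (21, 11), (21, 12)}; affine count = 27; |E(F_23)| = 28.

Discriminant check: Δ ∝ 4a³ + 27b² = 4·6³ + 27·3² = 4·216 + 27·9 ≡ 3 (mod 23). Nonzero ⇒ E is nonsingular.
For each x ∈ F_23, compute rhs = x³ + 6·x + 3 mod 23, then count y ∈ F_23 with y² ≡ rhs.
  x = 0: rhs = 3, matching y values: 7, 16 (2 points).
  x = 1: rhs = 10, matching y values: none (0 points).
  x = 2: rhs = 0, matching y values: 0 (1 points).
  x = 3: rhs = 2, matching y values: 5, 18 (2 points).
  x = 4: rhs = 22, matching y values: none (0 points).
  x = 5: rhs = 20, matching y values: none (0 points).
  x = 6: rhs = 2, matching y values: 5, 18 (2 points).
  x = 7: rhs = 20, matching y values: none (0 points).
  x = 8: rhs = 11, matching y values: none (0 points).
  x = 9: rhs = 4, matching y values: 2, 21 (2 points).
  x = 10: rhs = 5, matching y values: none (0 points).
  x = 11: rhs = 20, matching y values: none (0 points).
  x = 12: rhs = 9, matching y values: 3, 20 (2 points).
  x = 13: rhs = 1, matching y values: 1, 22 (2 points).
  x = 14: rhs = 2, matching y values: 5, 18 (2 points).
  x = 15: rhs = 18, matching y values: 8, 15 (2 points).
  x = 16: rhs = 9, matching y values: 3, 20 (2 points).
  x = 17: rhs = 4, matching y values: 2, 21 (2 points).
  x = 18: rhs = 9, matching y values: 3, 20 (2 points).
  x = 19: rhs = 7, matching y values: none (0 points).
  x = 20: rhs = 4, matching y values: 2, 21 (2 points).
  x = 21: rhs = 6, matching y values: 11, 12 (2 points).
  x = 22: rhs = 19, matching y values: none (0 points).
Total affine count: 27.
Full point count |E(F_23)| = 27 + 1 = 28.
Hasse bound: |28 − (23+1)| = |4| = 4 ≤ 2√23 ≈ 9.5917 ✓.


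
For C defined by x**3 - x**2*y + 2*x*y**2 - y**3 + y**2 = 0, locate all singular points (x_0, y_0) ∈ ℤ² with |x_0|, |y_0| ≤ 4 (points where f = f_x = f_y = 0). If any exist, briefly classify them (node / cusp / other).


Singular points: {(0, 0)}; classification: cusp.

Compute partial derivatives:
  f_x = 3*x**2 - 2*x*y + 2*y**2.
  f_y = -x**2 + 4*x*y - 3*y**2 + 2*y.
Scan x_0 ∈ {−4, ..., 4}. For each x_0, f_y(x_0, y) is a polynomial in y; find its integer roots y ∈ {−4, ..., 4}, then test f_x and f at those candidates.
  x = -4: f_y(-4, y) = -3*y**2 - 14*y - 16; vanishes at y ∈ {-2}. (-4, -2): f_x = 40 ≠ 0.
  x = -3: f_y(-3, y) = -3*y**2 - 10*y - 9; no integer root y with |y| ≤ 4.
  x = -2: f_y(-2, y) = -3*y**2 - 6*y - 4; no integer root y with |y| ≤ 4.
  x = -1: f_y(-1, y) = -3*y**2 - 2*y - 1; no integer root y with |y| ≤ 4.
  x = 0: f_y(0, y) = -3*y**2 + 2*y; vanishes at y ∈ {0}. (0, 0): f_x = 0, f = 0 — SINGULAR.
  x = 1: f_y(1, y) = -3*y**2 + 6*y - 1; no integer root y with |y| ≤ 4.
  x = 2: f_y(2, y) = -3*y**2 + 10*y - 4; no integer root y with |y| ≤ 4.
  x = 3: f_y(3, y) = -3*y**2 + 14*y - 9; no integer root y with |y| ≤ 4.
  x = 4: f_y(4, y) = -3*y**2 + 18*y - 16; no integer root y with |y| ≤ 4.
Only singular point on the grid: (0, 0).
Classify: substitute x = 0 + u, y = 0 + v and expand: f = u**3 - u**2*v + 2*u*v**2 - v**3 + v**2.
No constant or linear terms (consistent with a singular point). Quadratic part: v**2. Cubic part: u**3 - u**2*v + 2*u*v**2 - v**3.
The quadratic part v**2 is a perfect square, so there is a single (double) tangent line v = 0, i.e. y = 0. Restricting the cubic part to that line (v = 0) leaves u**3 ≠ 0, so f is not divisible by v and the branch is v² ≈ -u**3 to lowest order — this is a cusp.
Classification: cusp.


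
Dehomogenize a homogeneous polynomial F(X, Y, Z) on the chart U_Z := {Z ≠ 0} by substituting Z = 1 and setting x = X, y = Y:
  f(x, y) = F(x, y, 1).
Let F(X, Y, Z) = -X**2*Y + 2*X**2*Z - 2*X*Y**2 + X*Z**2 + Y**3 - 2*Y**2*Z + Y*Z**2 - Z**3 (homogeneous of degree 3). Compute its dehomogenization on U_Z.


f(x, y) = -x**2*y + 2*x**2 - 2*x*y**2 + x + y**3 - 2*y**2 + y - 1

On U_Z we set Z = 1. Each monomial c·X^i·Y^j·Z^k in F becomes c·x^i·y^j·1^k = c·x^i·y^j.
Substituting Z = 1: F(X, Y, 1) = -x**2*y + 2*x**2 - 2*x*y**2 + x + y**3 - 2*y**2 + y - 1.
Note: deg(f) ≤ deg(F) = 3; strict inequality happens when F is divisible by Z (lost terms).


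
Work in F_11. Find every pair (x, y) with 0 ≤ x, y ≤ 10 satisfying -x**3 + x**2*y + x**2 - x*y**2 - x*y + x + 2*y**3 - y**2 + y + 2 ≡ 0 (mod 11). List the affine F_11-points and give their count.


Affine F_11-points: {(2, 0), (5, 8), (6, 3), (8, 10), (9, 1), (10, 3), (10, 4)}; count = 7.

For each of the 121 pairs (x, y) ∈ F_11², evaluate f(x, y) mod 11. Record the zeros.
  x = 0: [0↦2, 1↦4, 2↦5, 3↦6, 4↦8, 5↦1, 6↦8, 7↦8, 8↦2, 9↦2, 10↦9]  zeros at y ∈ ∅
  x = 1: [0↦3, 1↦4, 2↦2, 3↦9, 4↦4, 5↦10, 6↦6, 7↦4, 8↦5, 9↦10, 10↦9]  zeros at y ∈ ∅
  x = 2: [0↦0, 1↦2, 2↦10, 3↦3, 4↦4, 5↦3, 6↦1, 7↦10, 8↦9, 9↦10, 10↦3]  zeros at y ∈ {0}
  x = 3: [0↦9, 1↦3, 2↦1, 3↦4, 4↦2, 5↦7, 6↦9, 7↦9, 8↦8, 9↦7, 10↦7]  zeros at y ∈ ∅
  x = 4: [0↦2, 1↦1, 2↦2, 3↦6, 4↦3, 5↦5, 6↦2, 7↦6, 8↦7, 9↦6, 10↦4]  zeros at y ∈ ∅
  x = 5: [0↦6, 1↦1, 2↦7, 3↦3, 4↦1, 5↦2, 6↦7, 7↦6, 8↦0, 9↦1, 10↦10]  zeros at y ∈ {8}
  x = 6: [0↦4, 1↦8, 2↦10, 3↦0, 4↦1, 5↦3, 6↦7, 7↦3, 8↦3, 9↦8, 10↦8]  zeros at y ∈ {3}
  x = 7: [0↦1, 1↦5, 2↦5, 3↦2, 4↦8, 5↦2, 6↦7, 7↦2, 8↦10, 9↦10, 10↦3]  zeros at y ∈ ∅
  x = 8: [0↦2, 1↦8, 2↦8, 3↦3, 4↦5, 5↦4, 6↦1, 7↦8, 8↦4, 9↦1, 10↦0]  zeros at y ∈ {10}
  x = 9: [0↦1, 1↦0, 2↦2, 3↦8, 4↦8, 5↦3, 6↦5, 7↦4, 8↦1, 9↦8, 10↦4]  zeros at y ∈ {1}
  x = 10: [0↦3, 1↦8, 2↦3, 3↦0, 4↦0, 5↦4, 6↦2, 7↦6, 8↦6, 9↦3, 10↦9]  zeros at y ∈ {3, 4}
Collecting zeros: affine points = {(2, 0), (5, 8), (6, 3), (8, 10), (9, 1), (10, 3), (10, 4)}.
Total count |C(F_11)_aff| = 7.


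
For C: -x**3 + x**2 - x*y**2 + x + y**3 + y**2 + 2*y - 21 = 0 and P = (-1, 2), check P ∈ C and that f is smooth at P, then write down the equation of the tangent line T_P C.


Tangent line at P: -8*x + 22*y - 52 = 0.

Step 1: f(-1, 2) = 0, so P lies on C.
Step 2: partial derivatives
  f_x(x, y) = -3*x**2 + 2*x - y**2 + 1, f_y(x, y) = -2*x*y + 3*y**2 + 2*y + 2.
  f_x(P) = -8, f_y(P) = 22 (gradient nonzero, so P is smooth).
Step 3: tangent line at P: -8·(x − -1) + 22·(y − 2) = 0.
Expanding: -8*x + 22*y - 52 = 0.


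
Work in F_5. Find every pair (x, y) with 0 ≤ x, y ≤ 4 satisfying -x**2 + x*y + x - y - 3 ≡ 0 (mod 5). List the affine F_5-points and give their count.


Affine F_5-points: {(0, 2), (2, 0), (3, 2), (4, 0)}; count = 4.

For each of the 25 pairs (x, y) ∈ F_5², evaluate f(x, y) mod 5. Record the zeros.
  x = 0: [0↦2, 1↦1, 2↦0, 3↦4, 4↦3]  zeros at y ∈ {2}
  x = 1: [0↦2, 1↦2, 2↦2, 3↦2, 4↦2]  zeros at y ∈ ∅
  x = 2: [0↦0, 1↦1, 2↦2, 3↦3, 4↦4]  zeros at y ∈ {0}
  x = 3: [0↦1, 1↦3, 2↦0, 3↦2, 4↦4]  zeros at y ∈ {2}
  x = 4: [0↦0, 1↦3, 2↦1, 3↦4, 4↦2]  zeros at y ∈ {0}
Collecting zeros: affine points = {(0, 2), (2, 0), (3, 2), (4, 0)}.
Total count |C(F_5)_aff| = 4.


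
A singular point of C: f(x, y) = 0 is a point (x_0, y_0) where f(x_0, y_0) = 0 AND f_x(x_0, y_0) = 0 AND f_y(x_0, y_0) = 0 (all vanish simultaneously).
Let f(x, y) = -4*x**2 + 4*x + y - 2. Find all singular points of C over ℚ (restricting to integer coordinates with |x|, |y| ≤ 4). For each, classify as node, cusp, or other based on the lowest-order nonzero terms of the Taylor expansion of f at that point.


No singular points in the scanned grid; C is smooth there.

Compute partial derivatives:
  f_x = 4 - 8*x.
  f_y = 1.
f_y = 1 is a nonzero constant, so f_y never vanishes: no point (x, y) can satisfy f = f_x = f_y = 0. In particular no (x, y) ∈ {−4, ..., 4}² is singular; the curve is smooth.


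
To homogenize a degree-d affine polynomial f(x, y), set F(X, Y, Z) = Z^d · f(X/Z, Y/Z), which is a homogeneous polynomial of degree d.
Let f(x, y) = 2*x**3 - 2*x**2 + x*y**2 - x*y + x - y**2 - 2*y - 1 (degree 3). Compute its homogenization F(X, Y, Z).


F(X, Y, Z) = 2*X**3 - 2*X**2*Z + X*Y**2 - X*Y*Z + X*Z**2 - Y**2*Z - 2*Y*Z**2 - Z**3

deg(f) = 3.
Substitute x = X/Z, y = Y/Z into f, then multiply by Z^3.
  monomial 2·x^3·y^0 ↦ 2·X^3·Y^0·Z^0.
  monomial -2·x^2·y^0 ↦ -2·X^2·Y^0·Z^1.
  monomial 1·x^1·y^2 ↦ 1·X^1·Y^2·Z^0.
  monomial -1·x^1·y^1 ↦ -1·X^1·Y^1·Z^1.
  monomial 1·x^1·y^0 ↦ 1·X^1·Y^0·Z^2.
  monomial -1·x^0·y^2 ↦ -1·X^0·Y^2·Z^1.
  monomial -2·x^0·y^1 ↦ -2·X^0·Y^1·Z^2.
  monomial -1·x^0·y^0 ↦ -1·X^0·Y^0·Z^3.
Collecting: F(X, Y, Z) = 2*X**3 - 2*X**2*Z + X*Y**2 - X*Y*Z + X*Z**2 - Y**2*Z - 2*Y*Z**2 - Z**3.


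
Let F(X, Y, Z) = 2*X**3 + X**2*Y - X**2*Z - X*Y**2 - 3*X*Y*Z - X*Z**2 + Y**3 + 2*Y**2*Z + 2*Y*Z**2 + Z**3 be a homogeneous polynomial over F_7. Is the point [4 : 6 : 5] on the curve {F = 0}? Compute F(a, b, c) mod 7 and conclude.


F(4,6,5) ≡ 2 (mod 7); P is NOT on the curve.

Evaluate F(4, 6, 5) term-by-term (mod 7).
  2*X**3 ↦ 2·64·1·1 = 128
  X**2*Y ↦ 1·16·6·1 = 96
  -X**2*Z ↦ -1·16·1·5 = -80
  -X*Y**2 ↦ -1·4·36·1 = -144
  -3*X*Y*Z ↦ -3·4·6·5 = -360
  -X*Z**2 ↦ -1·4·1·25 = -100
  Y**3 ↦ 1·1·216·1 = 216
  2*Y**2*Z ↦ 2·1·36·5 = 360
  2*Y*Z**2 ↦ 2·1·6·25 = 300
  Z**3 ↦ 1·1·1·125 = 125
Sum: F(4, 6, 5) = (128) + (96) + (-80) + (-144) + (-360) + (-100) + (216) + (360) + (300) + (125) = 541.
Reducing mod 7: 541 ≡ 2 (mod 7).
Since F(a, b, c) ≡ 2 ≠ 0 (mod 7), P does NOT lie on the curve.


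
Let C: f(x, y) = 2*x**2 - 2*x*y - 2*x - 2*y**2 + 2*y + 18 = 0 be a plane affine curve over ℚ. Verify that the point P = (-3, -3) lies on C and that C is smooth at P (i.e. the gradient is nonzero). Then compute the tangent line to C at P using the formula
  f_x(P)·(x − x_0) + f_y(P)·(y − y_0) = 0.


Tangent line at P: -8*x + 20*y + 36 = 0.

Step 1: f(-3, -3) = 0, so P lies on C.
Step 2: partial derivatives
  f_x(x, y) = 4*x - 2*y - 2, f_y(x, y) = -2*x - 4*y + 2.
  f_x(P) = -8, f_y(P) = 20 (gradient nonzero, so P is smooth).
Step 3: tangent line at P: -8·(x − -3) + 20·(y − -3) = 0.
Expanding: -8*x + 20*y + 36 = 0.


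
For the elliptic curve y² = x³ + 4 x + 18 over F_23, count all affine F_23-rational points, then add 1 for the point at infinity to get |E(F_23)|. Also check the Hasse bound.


Affine points = {(0, 8), (0, 15), (1, 0), (4, 11), (4, 12), (5, 5), (5, 18), (9, 1), (9, 22), (10, 0), (11, 6), (11, 17), (12, 0), (13, 6), (13, 17), (14, 9), (14, 14), (15, 7), (15, 16), (17, 10), (17, 13), (20, 5), (20, 18), (21, 5), (21, 18), (22, 6), (22, 17)}; affine count = 27; |E(F_23)| = 28.

Discriminant check: Δ ∝ 4a³ + 27b² = 4·4³ + 27·18² = 4·64 + 27·324 ≡ 11 (mod 23). Nonzero ⇒ E is nonsingular.
For each x ∈ F_23, compute rhs = x³ + 4·x + 18 mod 23, then count y ∈ F_23 with y² ≡ rhs.
  x = 0: rhs = 18, matching y values: 8, 15 (2 points).
  x = 1: rhs = 0, matching y values: 0 (1 points).
  x = 2: rhs = 11, matching y values: none (0 points).
  x = 3: rhs = 11, matching y values: none (0 points).
  x = 4: rhs = 6, matching y values: 11, 12 (2 points).
  x = 5: rhs = 2, matching y values: 5, 18 (2 points).
  x = 6: rhs = 5, matching y values: none (0 points).
  x = 7: rhs = 21, matching y values: none (0 points).
  x = 8: rhs = 10, matching y values: none (0 points).
  x = 9: rhs = 1, matching y values: 1, 22 (2 points).
  x = 10: rhs = 0, matching y values: 0 (1 points).
  x = 11: rhs = 13, matching y values: 6, 17 (2 points).
  x = 12: rhs = 0, matching y values: 0 (1 points).
  x = 13: rhs = 13, matching y values: 6, 17 (2 points).
  x = 14: rhs = 12, matching y values: 9, 14 (2 points).
  x = 15: rhs = 3, matching y values: 7, 16 (2 points).
  x = 16: rhs = 15, matching y values: none (0 points).
  x = 17: rhs = 8, matching y values: 10, 13 (2 points).
  x = 18: rhs = 11, matching y values: none (0 points).
  x = 19: rhs = 7, matching y values: none (0 points).
  x = 20: rhs = 2, matching y values: 5, 18 (2 points).
  x = 21: rhs = 2, matching y values: 5, 18 (2 points).
  x = 22: rhs = 13, matching y values: 6, 17 (2 points).
Total affine count: 27.
Full point count |E(F_23)| = 27 + 1 = 28.
Hasse bound: |28 − (23+1)| = |4| = 4 ≤ 2√23 ≈ 9.5917 ✓.
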